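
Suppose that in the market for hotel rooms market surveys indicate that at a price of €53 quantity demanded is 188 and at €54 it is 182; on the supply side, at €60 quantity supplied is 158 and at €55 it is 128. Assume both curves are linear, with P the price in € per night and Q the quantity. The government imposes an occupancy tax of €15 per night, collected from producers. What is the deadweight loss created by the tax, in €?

Demand slope: (182 − 188)/(54 − 53) = -6, so Qd = 506 − 6P.
Supply slope: (128 − 158)/(55 − 60) = 6, so Qs = 6P − 202.
Without the tax, 506 − 6P = 6P − 202 gives 12P = 708, so P* = €59 and Q* = 152.
With the tax collected from producers, supply shifts: Qs = 6(P − 15) − 202.
Solving gives Q = 107 with consumers paying €66.5 and producers receiving €51.5 (the €15 wedge).
Quantity falls by |ΔQ| = |152 − 107| = 45.
DWL = ½ · t · |ΔQ| = ½ · 15 · 45 = €337.5.

Deadweight loss = €337.5.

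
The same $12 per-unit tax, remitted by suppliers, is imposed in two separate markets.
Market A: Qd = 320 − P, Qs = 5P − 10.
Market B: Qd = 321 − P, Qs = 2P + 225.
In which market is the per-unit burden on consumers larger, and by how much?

Market A: pre-tax P* = $55, Q* = 265; post-tax Q = 255; per-unit burden on consumers = $10.
Market B: pre-tax P* = $32, Q* = 289; post-tax Q = 281; per-unit burden on consumers = $8.
Difference: $10 vs $8 → market A is larger by $2.

Market A, by $2.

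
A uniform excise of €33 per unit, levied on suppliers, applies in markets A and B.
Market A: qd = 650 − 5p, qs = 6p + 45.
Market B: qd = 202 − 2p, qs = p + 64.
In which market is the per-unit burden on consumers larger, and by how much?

Market A, by €7.

Market A: pre-tax p* = €55, q* = 375; post-tax q = 285; per-unit burden on consumers = €18.
Market B: pre-tax p* = €46, q* = 110; post-tax q = 88; per-unit burden on consumers = €11.
Difference: €18 vs €11 → market A is larger by €7.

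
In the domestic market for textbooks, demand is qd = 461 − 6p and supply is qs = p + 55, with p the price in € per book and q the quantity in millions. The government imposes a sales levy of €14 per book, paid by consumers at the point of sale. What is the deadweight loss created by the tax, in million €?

Without the tax, 461 − 6p = p + 55 gives 7p = 406, so p* = €58 and q* = 113.
With the tax collected from consumers, demand (in seller-price terms) shifts: qd = 461 − 6(p + 14).
New equilibrium: consumers pay €60, producers receive €46, q = 101. (Wedge: pb − ps = 14.)
Quantity falls by |ΔQ| = |113 − 101| = 12.
DWL = ½ · t · |ΔQ| = ½ · 14 · 12 = €84.

Deadweight loss = €84 million.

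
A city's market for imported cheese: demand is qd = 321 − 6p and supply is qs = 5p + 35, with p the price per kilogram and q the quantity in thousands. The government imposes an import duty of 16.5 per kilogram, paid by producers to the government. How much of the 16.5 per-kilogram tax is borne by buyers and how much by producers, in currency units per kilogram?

Buyers bear 7.5 per kilogram; producers bear 9 per kilogram.

Before the tax: set 321 − 6p = 5p + 35 → p* = 26, q* = 165.
With the tax collected from producers, supply shifts: qs = 5(p − 16.5) + 35.
New equilibrium: buyers pay 33.5, producers receive 17, q = 120. (Wedge: pb − ps = 16.5.)
Burden on buyers: 7.5; on producers: 9. (They sum to 16.5.)
The less price-elastic side of the market bears the larger share of a per-unit tax.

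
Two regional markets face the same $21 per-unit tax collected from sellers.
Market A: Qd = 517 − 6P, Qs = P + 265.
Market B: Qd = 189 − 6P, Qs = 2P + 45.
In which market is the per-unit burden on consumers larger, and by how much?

Market B, by $2.25.

Market A: pre-tax P* = $36, Q* = 301; post-tax Q = 283; per-unit burden on consumers = $3.
Market B: pre-tax P* = $18, Q* = 81; post-tax Q = 49.5; per-unit burden on consumers = $5.25.
Difference: $3 vs $5.25 → market B is larger by $2.25.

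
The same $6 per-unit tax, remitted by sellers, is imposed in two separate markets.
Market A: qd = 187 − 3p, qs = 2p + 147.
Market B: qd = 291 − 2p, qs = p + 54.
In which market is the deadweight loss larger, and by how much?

Market A, by $9.6.

Market A: pre-tax p* = $8, q* = 163; post-tax q = 155.8; deadweight loss = $21.6.
Market B: pre-tax p* = $79, q* = 133; post-tax q = 129; deadweight loss = $12.
Difference: $21.6 vs $12 → market A is larger by $9.6.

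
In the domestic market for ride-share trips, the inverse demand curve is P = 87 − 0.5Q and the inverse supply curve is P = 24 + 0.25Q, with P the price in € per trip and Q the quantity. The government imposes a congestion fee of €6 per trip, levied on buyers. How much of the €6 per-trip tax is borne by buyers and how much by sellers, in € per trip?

Inverting to Q(P) form: Qd = 174 − 2P; Qs = 4P − 96.
Without the tax, 174 − 2P = 4P − 96 gives 6P = 270, so P* = €45 and Q* = 84.
With the tax collected from buyers, demand (in seller-price terms) shifts: Qd = 174 − 2(P + 6).
New equilibrium: buyers pay €49, sellers receive €43, Q = 76. (Wedge: Pb − Ps = 6.)
Burden on buyers: €4; on sellers: €2. (They sum to €6.)

Buyers bear €4 per trip; sellers bear €2 per trip.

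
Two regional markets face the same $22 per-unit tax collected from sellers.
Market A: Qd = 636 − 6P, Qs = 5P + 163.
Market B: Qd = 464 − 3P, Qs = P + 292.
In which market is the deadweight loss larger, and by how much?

Market A: pre-tax P* = $43, Q* = 378; post-tax Q = 318; deadweight loss = $660.
Market B: pre-tax P* = $43, Q* = 335; post-tax Q = 318.5; deadweight loss = $181.5.
Difference: $660 vs $181.5 → market A is larger by $478.5.

Market A, by $478.5.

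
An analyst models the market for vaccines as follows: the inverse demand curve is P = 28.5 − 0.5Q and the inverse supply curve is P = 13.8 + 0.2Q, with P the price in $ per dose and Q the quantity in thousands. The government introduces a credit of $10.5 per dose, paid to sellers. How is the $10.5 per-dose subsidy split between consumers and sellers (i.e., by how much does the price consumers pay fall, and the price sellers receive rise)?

Inverting to Q(P) form: Qd = 57 − 2P; Qs = 5P − 69.
Before the subsidy: set 57 − 2P = 5P − 69 → P* = $18, Q* = 21.
With a per-unit subsidy paid to sellers, each receives P + 10.5 per unit sold, so supply becomes Qs = 5(P + 10.5) − 69.
Solving gives Q = 36 with consumers paying $10.5 and sellers receiving $21 (the $10.5 wedge).
Gain to consumers: $7.5; to sellers: $3. (They sum to $10.5.)

Consumers gain $7.5 per dose; sellers gain $3 per dose.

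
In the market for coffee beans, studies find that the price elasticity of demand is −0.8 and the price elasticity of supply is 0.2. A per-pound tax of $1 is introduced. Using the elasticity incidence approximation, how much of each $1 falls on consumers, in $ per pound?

Consumers bear ≈ $0.2 per pound.

Incidence ratio: consumers' share ≈ εs / (εs + |εd|) = 0.2 / (0.2 + 0.8) = 0.2.
So consumers bear ≈ 0.2 × $1 = $0.2; suppliers bear $0.8.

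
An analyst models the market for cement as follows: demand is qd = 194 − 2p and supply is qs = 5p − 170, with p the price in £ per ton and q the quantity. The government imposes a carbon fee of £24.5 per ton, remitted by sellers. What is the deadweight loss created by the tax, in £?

Deadweight loss = £428.75.

Before the tax: set 194 − 2p = 5p − 170 → p* = £52, q* = 90.
With the tax collected from sellers, supply shifts: qs = 5(p − 24.5) − 170.
Solving gives q = 55 with consumers paying £69.5 and sellers receiving £45 (the £24.5 wedge).
Quantity falls by |ΔQ| = |90 − 55| = 35.
DWL = ½ · t · |ΔQ| = ½ · 24.5 · 35 = £428.75.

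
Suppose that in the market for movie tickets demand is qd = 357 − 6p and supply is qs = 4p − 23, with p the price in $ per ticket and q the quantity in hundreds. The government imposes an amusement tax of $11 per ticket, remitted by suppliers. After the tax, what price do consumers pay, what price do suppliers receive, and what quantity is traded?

Consumers pay $42.4; suppliers receive $31.4; quantity = 102.6.

Without the tax, 357 − 6p = 4p − 23 gives 10p = 380, so p* = $38 and q* = 129.
With the tax collected from suppliers, supply shifts: qs = 4(p − 11) − 23.
Solving gives q = 102.6 with consumers paying $42.4 and suppliers receiving $31.4 (the $11 wedge).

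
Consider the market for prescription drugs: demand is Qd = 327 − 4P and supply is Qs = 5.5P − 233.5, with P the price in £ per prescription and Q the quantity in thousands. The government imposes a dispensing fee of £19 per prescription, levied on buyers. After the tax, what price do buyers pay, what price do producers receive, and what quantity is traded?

Buyers pay £70; producers receive £51; quantity = 47.

Before the tax: set 327 − 4P = 5.5P − 233.5 → P* = £59, Q* = 91.
With the tax collected from buyers, demand (in seller-price terms) shifts: Qd = 327 − 4(P + 19).
Solving gives Q = 47 with buyers paying £70 and producers receiving £51 (the £19 wedge).
The less price-elastic side of the market bears the larger share of a per-unit tax.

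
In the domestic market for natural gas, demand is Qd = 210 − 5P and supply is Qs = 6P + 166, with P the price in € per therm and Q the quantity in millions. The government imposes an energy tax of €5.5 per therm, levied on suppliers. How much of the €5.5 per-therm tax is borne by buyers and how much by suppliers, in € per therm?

Buyers bear €3 per therm; suppliers bear €2.5 per therm.

Without the tax, 210 − 5P = 6P + 166 gives 11P = 44, so P* = €4 and Q* = 190.
With the tax collected from suppliers, supply shifts: Qs = 6(P − 5.5) + 166.
New equilibrium: buyers pay €7, suppliers receive €1.5, Q = 175. (Wedge: Pb − Ps = 5.5.)
Burden on buyers: €3; on suppliers: €2.5. (They sum to €5.5.)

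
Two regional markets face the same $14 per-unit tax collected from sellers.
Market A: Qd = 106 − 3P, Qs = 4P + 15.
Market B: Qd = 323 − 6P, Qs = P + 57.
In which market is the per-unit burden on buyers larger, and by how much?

Market A: pre-tax P* = $13, Q* = 67; post-tax Q = 43; per-unit burden on buyers = $8.
Market B: pre-tax P* = $38, Q* = 95; post-tax Q = 83; per-unit burden on buyers = $2.
Difference: $8 vs $2 → market A is larger by $6.

Market A, by $6.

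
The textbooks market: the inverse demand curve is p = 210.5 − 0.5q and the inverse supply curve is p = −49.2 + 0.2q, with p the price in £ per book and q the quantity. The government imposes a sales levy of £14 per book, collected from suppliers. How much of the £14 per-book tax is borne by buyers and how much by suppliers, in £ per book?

Inverting to q(p) form: qd = 421 − 2p; qs = 5p + 246.
Without the tax, 421 − 2p = 5p + 246 gives 7p = 175, so p* = £25 and q* = 371.
With the tax collected from suppliers, supply shifts: qs = 5(p − 14) + 246.
New equilibrium: buyers pay £35, suppliers receive £21, q = 351. (Wedge: pb − ps = 14.)
Burden on buyers: £10; on suppliers: £4. (They sum to £14.)

Buyers bear £10 per book; suppliers bear £4 per book.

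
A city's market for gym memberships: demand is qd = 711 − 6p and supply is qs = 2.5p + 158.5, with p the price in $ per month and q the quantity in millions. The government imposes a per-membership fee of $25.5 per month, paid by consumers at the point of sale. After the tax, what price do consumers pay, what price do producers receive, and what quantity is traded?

Without the tax, 711 − 6p = 2.5p + 158.5 gives 8.5p = 552.5, so p* = $65 and q* = 321.
With the tax collected from consumers, demand (in seller-price terms) shifts: qd = 711 − 6(p + 25.5).
Solving gives q = 276 with consumers paying $72.5 and producers receiving $47 (the $25.5 wedge).

Consumers pay $72.5; producers receive $47; quantity = 276.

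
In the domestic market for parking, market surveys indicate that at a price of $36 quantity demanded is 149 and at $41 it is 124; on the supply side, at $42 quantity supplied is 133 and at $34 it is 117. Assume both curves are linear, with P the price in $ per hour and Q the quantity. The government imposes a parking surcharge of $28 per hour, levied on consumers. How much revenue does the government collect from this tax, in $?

Tax revenue = $2492.

Demand slope: (124 − 149)/(41 − 36) = -5, so Qd = 329 − 5P.
Supply slope: (117 − 133)/(34 − 42) = 2, so Qs = 2P + 49.
Before the tax: set 329 − 5P = 2P + 49 → P* = $40, Q* = 129.
With the tax collected from consumers, demand (in seller-price terms) shifts: Qd = 329 − 5(P + 28).
New equilibrium: consumers pay $48, suppliers receive $20, Q = 89. (Wedge: Pb − Ps = 28.)
Revenue = t · Q = 28 · 89 = $2492.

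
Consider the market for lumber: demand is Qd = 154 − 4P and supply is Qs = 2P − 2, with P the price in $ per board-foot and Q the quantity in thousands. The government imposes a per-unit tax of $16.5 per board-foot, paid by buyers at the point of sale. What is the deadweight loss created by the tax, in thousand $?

Deadweight loss = $181.5 thousand.

Without the tax, 154 − 4P = 2P − 2 gives 6P = 156, so P* = $26 and Q* = 50.
With the tax collected from buyers, demand (in seller-price terms) shifts: Qd = 154 − 4(P + 16.5).
Solving gives Q = 28 with buyers paying $31.5 and sellers receiving $15 (the $16.5 wedge).
Quantity falls by |ΔQ| = |50 − 28| = 22.
DWL = ½ · t · |ΔQ| = ½ · 16.5 · 22 = $181.5.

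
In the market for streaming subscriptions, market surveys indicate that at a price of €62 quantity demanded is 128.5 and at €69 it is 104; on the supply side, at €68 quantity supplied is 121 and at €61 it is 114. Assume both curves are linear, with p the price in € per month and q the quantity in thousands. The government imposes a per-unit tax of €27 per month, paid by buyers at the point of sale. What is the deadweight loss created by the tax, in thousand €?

Deadweight loss = €283.5 thousand.

Demand slope: (104 − 128.5)/(69 − 62) = -3.5, so qd = 345.5 − 3.5p.
Supply slope: (114 − 121)/(61 − 68) = 1, so qs = p + 53.
Before the tax: set 345.5 − 3.5p = p + 53 → p* = €65, q* = 118.
With the tax collected from buyers, demand (in seller-price terms) shifts: qd = 345.5 − 3.5(p + 27).
New equilibrium: buyers pay €71, suppliers receive €44, q = 97. (Wedge: pb − ps = 27.)
Quantity falls by |ΔQ| = |118 − 97| = 21.
DWL = ½ · t · |ΔQ| = ½ · 27 · 21 = €283.5.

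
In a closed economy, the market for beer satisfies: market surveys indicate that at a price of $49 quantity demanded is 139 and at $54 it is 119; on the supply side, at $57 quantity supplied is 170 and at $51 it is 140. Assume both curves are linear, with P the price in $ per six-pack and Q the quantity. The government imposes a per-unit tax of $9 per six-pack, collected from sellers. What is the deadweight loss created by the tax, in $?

Deadweight loss = $90.

Demand slope: (119 − 139)/(54 − 49) = -4, so Qd = 335 − 4P.
Supply slope: (140 − 170)/(51 − 57) = 5, so Qs = 5P − 115.
Without the tax, 335 − 4P = 5P − 115 gives 9P = 450, so P* = $50 and Q* = 135.
With the tax collected from sellers, supply shifts: Qs = 5(P − 9) − 115.
New equilibrium: consumers pay $55, sellers receive $46, Q = 115. (Wedge: Pb − Ps = 9.)
Quantity falls by |ΔQ| = |135 − 115| = 20.
DWL = ½ · t · |ΔQ| = ½ · 9 · 20 = $90.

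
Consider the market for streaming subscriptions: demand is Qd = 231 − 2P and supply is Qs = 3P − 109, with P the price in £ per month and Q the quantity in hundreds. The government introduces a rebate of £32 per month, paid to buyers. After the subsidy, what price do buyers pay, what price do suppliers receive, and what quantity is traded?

Buyers pay £48.8; suppliers receive £80.8; quantity = 133.4.

Before the subsidy: set 231 − 2P = 3P − 109 → P* = £68, Q* = 95.
With a per-unit subsidy paid to buyers, each effectively pays P − 32, so demand becomes Qd = 231 − 2(P − 32).
New equilibrium: buyers pay £48.8, suppliers receive £80.8, Q = 133.4. (Wedge: Pb − Ps = −32.)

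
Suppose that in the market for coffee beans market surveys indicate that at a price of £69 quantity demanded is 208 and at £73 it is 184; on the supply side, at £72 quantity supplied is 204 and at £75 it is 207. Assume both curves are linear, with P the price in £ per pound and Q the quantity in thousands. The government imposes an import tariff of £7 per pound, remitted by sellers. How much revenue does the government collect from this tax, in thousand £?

Tax revenue = £1372 thousand.

Demand slope: (184 − 208)/(73 − 69) = -6, so Qd = 622 − 6P.
Supply slope: (207 − 204)/(75 − 72) = 1, so Qs = P + 132.
Before the tax: set 622 − 6P = P + 132 → P* = £70, Q* = 202.
With the tax collected from sellers, supply shifts: Qs = (P − 7) + 132.
Solving gives Q = 196 with buyers paying £71 and sellers receiving £64 (the £7 wedge).
Revenue = t · Q = 7 · 196 = £1372.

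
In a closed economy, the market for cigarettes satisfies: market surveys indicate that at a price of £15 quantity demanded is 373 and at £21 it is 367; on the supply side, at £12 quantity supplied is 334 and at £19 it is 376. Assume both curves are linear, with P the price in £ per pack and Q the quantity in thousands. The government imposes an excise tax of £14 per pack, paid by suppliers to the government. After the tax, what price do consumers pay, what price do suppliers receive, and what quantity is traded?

Consumers pay £30; suppliers receive £16; quantity = 358.

Demand slope: (367 − 373)/(21 − 15) = -1, so Qd = 388 − P.
Supply slope: (376 − 334)/(19 − 12) = 6, so Qs = 6P + 262.
Without the tax, 388 − P = 6P + 262 gives 7P = 126, so P* = £18 and Q* = 370.
With the tax collected from suppliers, supply shifts: Qs = 6(P − 14) + 262.
Solving gives Q = 358 with consumers paying £30 and suppliers receiving £16 (the £14 wedge).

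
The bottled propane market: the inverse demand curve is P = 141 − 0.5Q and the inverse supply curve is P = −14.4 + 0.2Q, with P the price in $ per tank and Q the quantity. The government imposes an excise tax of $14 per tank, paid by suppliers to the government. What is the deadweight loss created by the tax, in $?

Inverting to Q(P) form: Qd = 282 − 2P; Qs = 5P + 72.
Without the tax, 282 − 2P = 5P + 72 gives 7P = 210, so P* = $30 and Q* = 222.
With the tax collected from suppliers, supply shifts: Qs = 5(P − 14) + 72.
New equilibrium: buyers pay $40, suppliers receive $26, Q = 202. (Wedge: Pb − Ps = 14.)
Quantity falls by |ΔQ| = |222 − 202| = 20.
DWL = ½ · t · |ΔQ| = ½ · 14 · 20 = $140.

Deadweight loss = $140.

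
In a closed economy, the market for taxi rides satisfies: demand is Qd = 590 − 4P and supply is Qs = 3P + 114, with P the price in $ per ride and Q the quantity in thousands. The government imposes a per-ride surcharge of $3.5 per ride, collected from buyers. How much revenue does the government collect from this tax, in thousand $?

Tax revenue = $1092 thousand.

Without the tax, 590 − 4P = 3P + 114 gives 7P = 476, so P* = $68 and Q* = 318.
With the tax collected from buyers, demand (in seller-price terms) shifts: Qd = 590 − 4(P + 3.5).
New equilibrium: buyers pay $69.5, sellers receive $66, Q = 312. (Wedge: Pb − Ps = 3.5.)
Revenue = t · Q = 3.5 · 312 = $1092.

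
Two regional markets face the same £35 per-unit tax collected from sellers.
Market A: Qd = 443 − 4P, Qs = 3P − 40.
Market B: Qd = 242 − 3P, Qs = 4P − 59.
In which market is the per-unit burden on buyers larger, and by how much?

Market A: pre-tax P* = £69, Q* = 167; post-tax Q = 107; per-unit burden on buyers = £15.
Market B: pre-tax P* = £43, Q* = 113; post-tax Q = 53; per-unit burden on buyers = £20.
Difference: £15 vs £20 → market B is larger by £5.

Market B, by £5.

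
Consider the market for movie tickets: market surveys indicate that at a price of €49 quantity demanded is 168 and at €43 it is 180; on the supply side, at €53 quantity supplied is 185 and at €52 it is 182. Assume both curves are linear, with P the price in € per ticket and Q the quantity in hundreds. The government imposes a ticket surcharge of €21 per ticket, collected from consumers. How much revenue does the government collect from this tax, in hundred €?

Tax revenue = €3040.8 hundred.

Demand slope: (180 − 168)/(43 − 49) = -2, so Qd = 266 − 2P.
Supply slope: (182 − 185)/(52 − 53) = 3, so Qs = 3P + 26.
Without the tax, 266 − 2P = 3P + 26 gives 5P = 240, so P* = €48 and Q* = 170.
With the tax collected from consumers, demand (in seller-price terms) shifts: Qd = 266 − 2(P + 21).
Solving gives Q = 144.8 with consumers paying €60.6 and producers receiving €39.6 (the €21 wedge).
Revenue = t · Q = 21 · 144.8 = €3040.8.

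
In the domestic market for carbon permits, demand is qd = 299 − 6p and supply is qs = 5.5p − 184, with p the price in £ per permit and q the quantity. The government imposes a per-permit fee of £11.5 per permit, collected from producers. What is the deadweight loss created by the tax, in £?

Deadweight loss = £189.75.

Without the tax, 299 − 6p = 5.5p − 184 gives 11.5p = 483, so p* = £42 and q* = 47.
With the tax collected from producers, supply shifts: qs = 5.5(p − 11.5) − 184.
Solving gives q = 14 with consumers paying £47.5 and producers receiving £36 (the £11.5 wedge).
Quantity falls by |ΔQ| = |47 − 14| = 33.
DWL = ½ · t · |ΔQ| = ½ · 11.5 · 33 = £189.75.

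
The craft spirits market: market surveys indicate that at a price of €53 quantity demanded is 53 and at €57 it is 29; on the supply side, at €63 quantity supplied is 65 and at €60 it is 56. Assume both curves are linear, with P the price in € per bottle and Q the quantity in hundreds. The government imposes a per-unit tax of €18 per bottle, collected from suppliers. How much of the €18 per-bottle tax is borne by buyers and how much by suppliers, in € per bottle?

Demand slope: (29 − 53)/(57 − 53) = -6, so Qd = 371 − 6P.
Supply slope: (56 − 65)/(60 − 63) = 3, so Qs = 3P − 124.
Before the tax: set 371 − 6P = 3P − 124 → P* = €55, Q* = 41.
With the tax collected from suppliers, supply shifts: Qs = 3(P − 18) − 124.
Solving gives Q = 5 with buyers paying €61 and suppliers receiving €43 (the €18 wedge).
Burden on buyers: €6; on suppliers: €12. (They sum to €18.)

Buyers bear €6 per bottle; suppliers bear €12 per bottle.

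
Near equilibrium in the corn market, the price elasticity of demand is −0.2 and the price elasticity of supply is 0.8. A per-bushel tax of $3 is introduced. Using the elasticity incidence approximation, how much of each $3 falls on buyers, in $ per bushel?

Incidence ratio: buyers' share ≈ εs / (εs + |εd|) = 0.8 / (0.8 + 0.2) = 0.8.
So buyers bear ≈ 0.8 × $3 = $2.4; producers bear $0.6.

Buyers bear ≈ $2.4 per bushel.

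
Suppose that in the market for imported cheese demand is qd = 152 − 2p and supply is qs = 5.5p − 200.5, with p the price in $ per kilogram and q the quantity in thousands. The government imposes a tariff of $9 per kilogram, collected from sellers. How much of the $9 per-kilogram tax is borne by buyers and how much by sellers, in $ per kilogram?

Buyers bear $6.6 per kilogram; sellers bear $2.4 per kilogram.

Without the tax, 152 − 2p = 5.5p − 200.5 gives 7.5p = 352.5, so p* = $47 and q* = 58.
With the tax collected from sellers, supply shifts: qs = 5.5(p − 9) − 200.5.
New equilibrium: buyers pay $53.6, sellers receive $44.6, q = 44.8. (Wedge: pb − ps = 9.)
Burden on buyers: $6.6; on sellers: $2.4. (They sum to $9.)
The less price-elastic side of the market bears the larger share of a per-unit tax.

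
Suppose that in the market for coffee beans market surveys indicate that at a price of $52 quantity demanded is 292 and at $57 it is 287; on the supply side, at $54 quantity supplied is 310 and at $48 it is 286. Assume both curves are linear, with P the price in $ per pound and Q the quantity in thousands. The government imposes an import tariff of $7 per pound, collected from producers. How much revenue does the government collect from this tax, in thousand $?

Tax revenue = $2018.8 thousand.

Demand slope: (287 − 292)/(57 − 52) = -1, so Qd = 344 − P.
Supply slope: (286 − 310)/(48 − 54) = 4, so Qs = 4P + 94.
Before the tax: set 344 − P = 4P + 94 → P* = $50, Q* = 294.
With the tax collected from producers, supply shifts: Qs = 4(P − 7) + 94.
New equilibrium: consumers pay $55.6, producers receive $48.6, Q = 288.4. (Wedge: Pb − Ps = 7.)
Revenue = t · Q = 7 · 288.4 = $2018.8.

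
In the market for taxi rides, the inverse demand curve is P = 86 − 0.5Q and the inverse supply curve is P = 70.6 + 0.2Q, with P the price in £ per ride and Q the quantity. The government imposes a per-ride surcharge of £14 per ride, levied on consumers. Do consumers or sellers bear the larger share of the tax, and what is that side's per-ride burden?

Consumers bear the larger share: £10 per ride.

Inverting to Q(P) form: Qd = 172 − 2P; Qs = 5P − 353.
Before the tax: set 172 − 2P = 5P − 353 → P* = £75, Q* = 22.
With the tax collected from consumers, demand (in seller-price terms) shifts: Qd = 172 − 2(P + 14).
New equilibrium: consumers pay £85, sellers receive £71, Q = 2. (Wedge: Pb − Ps = 14.)
Per-ride burden: consumers £10, sellers £4.
Consumers take the larger share because demand is less price-elastic here (demand slope 2 vs supply slope 5).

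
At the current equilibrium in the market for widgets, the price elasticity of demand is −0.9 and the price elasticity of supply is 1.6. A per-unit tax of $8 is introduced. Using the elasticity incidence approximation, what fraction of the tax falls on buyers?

Buyers' share ≈ 0.64.

Incidence ratio: buyers' share ≈ εs / (εs + |εd|) = 1.6 / (1.6 + 0.9) = 0.64.
Supply is the more elastic side, so buyers bear the larger share.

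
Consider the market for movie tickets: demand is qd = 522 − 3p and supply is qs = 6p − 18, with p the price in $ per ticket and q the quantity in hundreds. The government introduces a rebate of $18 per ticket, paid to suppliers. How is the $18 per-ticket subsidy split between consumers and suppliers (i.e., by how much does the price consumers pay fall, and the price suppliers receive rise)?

Consumers gain $12 per ticket; suppliers gain $6 per ticket.

Without the subsidy, 522 − 3p = 6p − 18 gives 9p = 540, so p* = $60 and q* = 342.
With a per-unit subsidy paid to suppliers, each receives p + 18 per unit sold, so supply becomes qs = 6(p + 18) − 18.
New equilibrium: consumers pay $48, suppliers receive $66, q = 378. (Wedge: pb − ps = −18.)
Gain to consumers: $12; to suppliers: $6. (They sum to $18.)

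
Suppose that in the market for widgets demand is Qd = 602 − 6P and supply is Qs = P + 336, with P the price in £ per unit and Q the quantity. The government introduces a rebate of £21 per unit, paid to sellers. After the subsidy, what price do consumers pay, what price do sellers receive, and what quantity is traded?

Before the subsidy: set 602 − 6P = P + 336 → P* = £38, Q* = 374.
With a per-unit subsidy paid to sellers, each receives P + 21 per unit sold, so supply becomes Qs = (P + 21) + 336.
Solving gives Q = 392 with consumers paying £35 and sellers receiving £56 (the £21 wedge).

Consumers pay £35; sellers receive £56; quantity = 392.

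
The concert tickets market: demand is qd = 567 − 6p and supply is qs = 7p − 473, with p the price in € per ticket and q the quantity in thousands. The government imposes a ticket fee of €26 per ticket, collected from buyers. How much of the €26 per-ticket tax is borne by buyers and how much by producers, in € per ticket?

Buyers bear €14 per ticket; producers bear €12 per ticket.

Without the tax, 567 − 6p = 7p − 473 gives 13p = 1040, so p* = €80 and q* = 87.
With the tax collected from buyers, demand (in seller-price terms) shifts: qd = 567 − 6(p + 26).
Solving gives q = 3 with buyers paying €94 and producers receiving €68 (the €26 wedge).
Burden on buyers: €14; on producers: €12. (They sum to €26.)
The less price-elastic side of the market bears the larger share of a per-unit tax.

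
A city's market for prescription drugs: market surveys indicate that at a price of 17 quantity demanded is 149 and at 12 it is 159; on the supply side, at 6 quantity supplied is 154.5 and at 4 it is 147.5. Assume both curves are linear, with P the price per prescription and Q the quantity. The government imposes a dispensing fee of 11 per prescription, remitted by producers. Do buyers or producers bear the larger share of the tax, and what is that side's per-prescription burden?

Buyers bear the larger share: 7 per prescription.

Demand slope: (159 − 149)/(12 − 17) = -2, so Qd = 183 − 2P.
Supply slope: (147.5 − 154.5)/(4 − 6) = 3.5, so Qs = 3.5P + 133.5.
Without the tax, 183 − 2P = 3.5P + 133.5 gives 5.5P = 49.5, so P* = 9 and Q* = 165.
With the tax collected from producers, supply shifts: Qs = 3.5(P − 11) + 133.5.
New equilibrium: buyers pay 16, producers receive 5, Q = 151. (Wedge: Pb − Ps = 11.)
Per-prescription burden: buyers 7, producers 4.
Buyers take the larger share because demand is less price-elastic here (demand slope 2 vs supply slope 3.5).
The less price-elastic side of the market bears the larger share of a per-unit tax.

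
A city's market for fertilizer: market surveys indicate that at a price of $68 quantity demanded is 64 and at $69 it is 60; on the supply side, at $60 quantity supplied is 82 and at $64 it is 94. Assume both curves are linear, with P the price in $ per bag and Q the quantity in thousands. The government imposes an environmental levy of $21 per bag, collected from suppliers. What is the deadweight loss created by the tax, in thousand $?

Deadweight loss = $378 thousand.

Demand slope: (60 − 64)/(69 − 68) = -4, so Qd = 336 − 4P.
Supply slope: (94 − 82)/(64 − 60) = 3, so Qs = 3P − 98.
Without the tax, 336 − 4P = 3P − 98 gives 7P = 434, so P* = $62 and Q* = 88.
With the tax collected from suppliers, supply shifts: Qs = 3(P − 21) − 98.
New equilibrium: consumers pay $71, suppliers receive $50, Q = 52. (Wedge: Pb − Ps = 21.)
Quantity falls by |ΔQ| = |88 − 52| = 36.
DWL = ½ · t · |ΔQ| = ½ · 21 · 36 = $378.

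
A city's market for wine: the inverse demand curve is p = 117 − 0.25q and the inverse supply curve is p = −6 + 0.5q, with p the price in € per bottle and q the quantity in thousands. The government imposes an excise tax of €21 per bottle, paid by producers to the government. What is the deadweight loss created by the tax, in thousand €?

Rewrite in direct form: qd = 468 − 4p and qs = 2p + 12.
Without the tax, 468 − 4p = 2p + 12 gives 6p = 456, so p* = €76 and q* = 164.
With the tax collected from producers, supply shifts: qs = 2(p − 21) + 12.
New equilibrium: buyers pay €83, producers receive €62, q = 136. (Wedge: pb − ps = 21.)
Quantity falls by |ΔQ| = |164 − 136| = 28.
DWL = ½ · t · |ΔQ| = ½ · 21 · 28 = €294.

Deadweight loss = €294 thousand.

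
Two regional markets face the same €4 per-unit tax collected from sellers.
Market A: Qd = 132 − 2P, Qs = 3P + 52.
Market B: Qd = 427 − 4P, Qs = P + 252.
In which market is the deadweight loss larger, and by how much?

Market A: pre-tax P* = €16, Q* = 100; post-tax Q = 95.2; deadweight loss = €9.6.
Market B: pre-tax P* = €35, Q* = 287; post-tax Q = 283.8; deadweight loss = €6.4.
Difference: €9.6 vs €6.4 → market A is larger by €3.2.

Market A, by €3.2.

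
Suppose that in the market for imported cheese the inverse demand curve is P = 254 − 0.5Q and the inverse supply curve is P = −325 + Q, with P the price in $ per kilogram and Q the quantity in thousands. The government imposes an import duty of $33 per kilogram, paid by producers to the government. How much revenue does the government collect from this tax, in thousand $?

Rewrite in direct form: Qd = 508 − 2P and Qs = P + 325.
Without the tax, 508 − 2P = P + 325 gives 3P = 183, so P* = $61 and Q* = 386.
With the tax collected from producers, supply shifts: Qs = (P − 33) + 325.
New equilibrium: buyers pay $72, producers receive $39, Q = 364. (Wedge: Pb − Ps = 33.)
Revenue = t · Q = 33 · 364 = $12012.

Tax revenue = $12012 thousand.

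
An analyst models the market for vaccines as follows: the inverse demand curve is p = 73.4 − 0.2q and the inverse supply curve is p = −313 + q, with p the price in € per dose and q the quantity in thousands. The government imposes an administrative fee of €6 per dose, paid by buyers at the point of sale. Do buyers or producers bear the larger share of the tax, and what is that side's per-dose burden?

Rewrite in direct form: qd = 367 − 5p and qs = p + 313.
Without the tax, 367 − 5p = p + 313 gives 6p = 54, so p* = €9 and q* = 322.
With the tax collected from buyers, demand (in seller-price terms) shifts: qd = 367 − 5(p + 6).
Solving gives q = 317 with buyers paying €10 and producers receiving €4 (the €6 wedge).
Per-dose burden: buyers €1, producers €5.
Producers take the larger share because supply is less price-elastic here (demand slope 5 vs supply slope 1).

Producers bear the larger share: €5 per dose.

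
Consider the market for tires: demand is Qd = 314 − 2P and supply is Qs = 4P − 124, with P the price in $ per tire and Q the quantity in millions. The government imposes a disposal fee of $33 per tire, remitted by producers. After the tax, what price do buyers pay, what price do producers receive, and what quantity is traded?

Before the tax: set 314 − 2P = 4P − 124 → P* = $73, Q* = 168.
With the tax collected from producers, supply shifts: Qs = 4(P − 33) − 124.
New equilibrium: buyers pay $95, producers receive $62, Q = 124. (Wedge: Pb − Ps = 33.)
The less price-elastic side of the market bears the larger share of a per-unit tax.

Buyers pay $95; producers receive $62; quantity = 124.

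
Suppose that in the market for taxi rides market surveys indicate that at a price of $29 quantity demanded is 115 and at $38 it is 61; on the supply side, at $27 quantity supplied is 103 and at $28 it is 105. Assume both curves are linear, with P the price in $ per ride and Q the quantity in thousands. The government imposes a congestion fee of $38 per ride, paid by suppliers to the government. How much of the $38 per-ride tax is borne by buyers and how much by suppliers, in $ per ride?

Demand slope: (61 − 115)/(38 − 29) = -6, so Qd = 289 − 6P.
Supply slope: (105 − 103)/(28 − 27) = 2, so Qs = 2P + 49.
Without the tax, 289 − 6P = 2P + 49 gives 8P = 240, so P* = $30 and Q* = 109.
With the tax collected from suppliers, supply shifts: Qs = 2(P − 38) + 49.
New equilibrium: buyers pay $39.5, suppliers receive $1.5, Q = 52. (Wedge: Pb − Ps = 38.)
Burden on buyers: $9.5; on suppliers: $28.5. (They sum to $38.)

Buyers bear $9.5 per ride; suppliers bear $28.5 per ride.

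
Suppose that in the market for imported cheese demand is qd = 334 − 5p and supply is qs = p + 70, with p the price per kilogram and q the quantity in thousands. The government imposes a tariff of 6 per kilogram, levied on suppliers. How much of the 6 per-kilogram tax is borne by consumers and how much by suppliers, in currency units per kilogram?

Before the tax: set 334 − 5p = p + 70 → p* = 44, q* = 114.
With the tax collected from suppliers, supply shifts: qs = (p − 6) + 70.
Solving gives q = 109 with consumers paying 45 and suppliers receiving 39 (the 6 wedge).
Burden on consumers: 1; on suppliers: 5. (They sum to 6.)
The less price-elastic side of the market bears the larger share of a per-unit tax.

Consumers bear 1 per kilogram; suppliers bear 5 per kilogram.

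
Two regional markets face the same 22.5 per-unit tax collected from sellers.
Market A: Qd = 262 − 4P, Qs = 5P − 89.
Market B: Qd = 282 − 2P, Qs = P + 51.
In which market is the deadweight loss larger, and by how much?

Market A, by 393.75.

Market A: pre-tax P* = 39, Q* = 106; post-tax Q = 56; deadweight loss = 562.5.
Market B: pre-tax P* = 77, Q* = 128; post-tax Q = 113; deadweight loss = 168.75.
Difference: 562.5 vs 168.75 → market A is larger by 393.75.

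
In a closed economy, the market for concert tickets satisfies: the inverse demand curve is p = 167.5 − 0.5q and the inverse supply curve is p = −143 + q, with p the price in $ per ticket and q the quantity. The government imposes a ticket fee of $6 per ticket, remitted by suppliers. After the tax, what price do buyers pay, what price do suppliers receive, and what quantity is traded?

Buyers pay $66; suppliers receive $60; quantity = 203.

Inverting to q(p) form: qd = 335 − 2p; qs = p + 143.
Without the tax, 335 − 2p = p + 143 gives 3p = 192, so p* = $64 and q* = 207.
With the tax collected from suppliers, supply shifts: qs = (p − 6) + 143.
Solving gives q = 203 with buyers paying $66 and suppliers receiving $60 (the $6 wedge).
The less price-elastic side of the market bears the larger share of a per-unit tax.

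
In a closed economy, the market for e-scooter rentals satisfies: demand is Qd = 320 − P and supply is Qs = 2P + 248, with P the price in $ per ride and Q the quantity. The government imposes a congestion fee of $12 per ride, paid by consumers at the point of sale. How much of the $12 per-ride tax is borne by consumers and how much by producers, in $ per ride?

Consumers bear $8 per ride; producers bear $4 per ride.

Without the tax, 320 − P = 2P + 248 gives 3P = 72, so P* = $24 and Q* = 296.
With the tax collected from consumers, demand (in seller-price terms) shifts: Qd = 320 − (P + 12).
Solving gives Q = 288 with consumers paying $32 and producers receiving $20 (the $12 wedge).
Burden on consumers: $8; on producers: $4. (They sum to $12.)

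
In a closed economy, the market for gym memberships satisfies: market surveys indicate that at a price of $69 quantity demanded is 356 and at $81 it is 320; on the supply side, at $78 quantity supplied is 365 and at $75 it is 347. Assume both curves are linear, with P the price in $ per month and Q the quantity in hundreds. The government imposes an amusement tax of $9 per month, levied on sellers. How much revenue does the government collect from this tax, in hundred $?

Demand slope: (320 − 356)/(81 − 69) = -3, so Qd = 563 − 3P.
Supply slope: (347 − 365)/(75 − 78) = 6, so Qs = 6P − 103.
Before the tax: set 563 − 3P = 6P − 103 → P* = $74, Q* = 341.
With the tax collected from sellers, supply shifts: Qs = 6(P − 9) − 103.
Solving gives Q = 323 with consumers paying $80 and sellers receiving $71 (the $9 wedge).
Revenue = t · Q = 9 · 323 = $2907.

Tax revenue = $2907 hundred.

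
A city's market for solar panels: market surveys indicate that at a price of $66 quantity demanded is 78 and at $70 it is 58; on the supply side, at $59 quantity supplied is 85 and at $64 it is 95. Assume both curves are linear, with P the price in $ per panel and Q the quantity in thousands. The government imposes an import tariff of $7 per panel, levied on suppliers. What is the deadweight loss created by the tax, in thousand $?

Demand slope: (58 − 78)/(70 − 66) = -5, so Qd = 408 − 5P.
Supply slope: (95 − 85)/(64 − 59) = 2, so Qs = 2P − 33.
Without the tax, 408 − 5P = 2P − 33 gives 7P = 441, so P* = $63 and Q* = 93.
With the tax collected from suppliers, supply shifts: Qs = 2(P − 7) − 33.
New equilibrium: consumers pay $65, suppliers receive $58, Q = 83. (Wedge: Pb − Ps = 7.)
Quantity falls by |ΔQ| = |93 − 83| = 10.
DWL = ½ · t · |ΔQ| = ½ · 7 · 10 = $35.

Deadweight loss = $35 thousand.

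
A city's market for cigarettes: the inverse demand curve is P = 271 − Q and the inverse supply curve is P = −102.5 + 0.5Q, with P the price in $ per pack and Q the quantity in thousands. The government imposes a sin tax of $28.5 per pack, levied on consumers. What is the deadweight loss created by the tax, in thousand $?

Deadweight loss = $270.75 thousand.

Inverting to Q(P) form: Qd = 271 − P; Qs = 2P + 205.
Before the tax: set 271 − P = 2P + 205 → P* = $22, Q* = 249.
With the tax collected from consumers, demand (in seller-price terms) shifts: Qd = 271 − (P + 28.5).
Solving gives Q = 230 with consumers paying $41 and sellers receiving $12.5 (the $28.5 wedge).
Quantity falls by |ΔQ| = |249 − 230| = 19.
DWL = ½ · t · |ΔQ| = ½ · 28.5 · 19 = $270.75.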